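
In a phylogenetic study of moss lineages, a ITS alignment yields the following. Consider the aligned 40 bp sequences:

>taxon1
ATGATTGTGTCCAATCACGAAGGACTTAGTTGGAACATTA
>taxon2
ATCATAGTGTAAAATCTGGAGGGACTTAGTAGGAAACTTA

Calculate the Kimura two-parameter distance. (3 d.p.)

Of 40 sites, 1 differences are transitions and 9 are transversions, so P = 1/40 = 0.025 and Q = 9/40 = 0.225.
Under the Kimura two-parameter model, d = −½ ln(1 − 2P − Q) − ¼ ln(1 − 2Q).
1 − 2P − Q = 0.725, giving −½ ln(0.725) = 0.160792.
1 − 2Q = 0.55, giving −¼ ln(0.55) = 0.149459.
d = 0.160792 + 0.149459 = 0.310251.

0.310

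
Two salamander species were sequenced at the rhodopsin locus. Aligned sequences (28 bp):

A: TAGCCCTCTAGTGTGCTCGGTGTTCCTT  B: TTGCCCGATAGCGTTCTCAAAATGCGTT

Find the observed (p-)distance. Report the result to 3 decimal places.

The sequences differ at 11 of 28 positions.
p = 11/28 = 0.392857… ≈ 0.393 (to 3 d.p.).

0.393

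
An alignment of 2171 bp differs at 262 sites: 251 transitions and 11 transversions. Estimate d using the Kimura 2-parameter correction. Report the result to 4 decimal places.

P = 251/2171 ≈ 0.115615 and Q = 11/2171 ≈ 0.005067.
Under the Kimura two-parameter model, d = −½ ln(1 − 2P − Q) − ¼ ln(1 − 2Q).
1 − 2P − Q = 0.763703, giving −½ ln(0.763703) = 0.134788.
1 − 2Q = 0.989866, giving −¼ ln(0.989866) = 0.002546.
d = 0.134788 + 0.002546 = 0.137334.

0.1373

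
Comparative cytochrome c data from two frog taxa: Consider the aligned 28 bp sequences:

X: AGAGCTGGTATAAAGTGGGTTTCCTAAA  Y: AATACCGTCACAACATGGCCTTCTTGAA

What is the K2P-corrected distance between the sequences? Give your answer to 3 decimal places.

0.854

Of 28 sites, 9 differences are transitions and 4 are transversions, so P = 9/28 ≈ 0.321429 and Q = 4/28 ≈ 0.142857.
Under the Kimura two-parameter model, d = −½ ln(1 − 2P − Q) − ¼ ln(1 − 2Q).
1 − 2P − Q = 0.214285, giving −½ ln(0.214285) = 0.770224.
1 − 2Q = 0.714286, giving −¼ ln(0.714286) = 0.084118.
d = 0.770224 + 0.084118 = 0.854342.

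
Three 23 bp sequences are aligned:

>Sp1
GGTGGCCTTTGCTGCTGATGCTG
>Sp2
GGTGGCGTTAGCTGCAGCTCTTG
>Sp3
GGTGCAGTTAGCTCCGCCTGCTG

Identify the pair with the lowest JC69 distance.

Sp1–Sp2: 6/23 differ, p = 0.261, d = 0.321.
Sp1–Sp3: 8/23 differ, p = 0.348, d = 0.467.
Sp2–Sp3: 7/23 differ, p = 0.304, d = 0.390.
The smallest distance is between Sp1 and Sp2.

Sp1 and Sp2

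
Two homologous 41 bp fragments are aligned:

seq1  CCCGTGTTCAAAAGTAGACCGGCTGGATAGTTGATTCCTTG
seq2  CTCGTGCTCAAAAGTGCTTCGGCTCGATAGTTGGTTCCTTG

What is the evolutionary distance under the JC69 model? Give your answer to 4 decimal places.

The sequences differ at 8 of 41 sites (2, 7, 16, 17, 18, 19, 25, 34), so p = 8/41 ≈ 0.195122.
d = −(3/4) ln(1 − 4p/3) = −0.75 ln(1 − 0.260163) = −0.75 ln(0.739837)
  = −0.75 × (-0.301325) = 0.225994 substitutions/site.

0.2260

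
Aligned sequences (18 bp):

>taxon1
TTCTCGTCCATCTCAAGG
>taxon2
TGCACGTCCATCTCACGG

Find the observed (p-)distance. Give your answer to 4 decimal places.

The sequences differ at 3 of 18 positions (sites 2, 4, 16).
p = 3/18 = 0.166666… ≈ 0.1667 (to 4 d.p.).

0.1667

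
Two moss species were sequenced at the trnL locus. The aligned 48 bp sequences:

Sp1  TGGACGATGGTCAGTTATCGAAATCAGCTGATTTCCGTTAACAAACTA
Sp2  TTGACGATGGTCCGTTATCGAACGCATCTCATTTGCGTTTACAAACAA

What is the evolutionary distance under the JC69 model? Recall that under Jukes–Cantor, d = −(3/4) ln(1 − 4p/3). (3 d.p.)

0.216

The sequences differ at 9 of 48 sites (2, 13, 23, 24, 27, 30, 35, 40, 47), so p = 9/48 = 0.1875.
d = −(3/4) ln(1 − 4p/3) = −0.75 ln(1 − 0.25) = −0.75 ln(0.75)
  = −0.75 × (-0.287682) = 0.215762 substitutions/site.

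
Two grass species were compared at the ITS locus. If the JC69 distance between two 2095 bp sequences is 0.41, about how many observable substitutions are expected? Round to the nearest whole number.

662

Invert JC69: p = (3/4)(1 − e^(−4d/3)) = 0.75 × (1 − e^(-0.546667)) = 0.75 × (1 − 0.578876) = 0.315843.
Expected differing sites = pL ≈ 0.315843 × 2095 = 661.691085 ≈ 662.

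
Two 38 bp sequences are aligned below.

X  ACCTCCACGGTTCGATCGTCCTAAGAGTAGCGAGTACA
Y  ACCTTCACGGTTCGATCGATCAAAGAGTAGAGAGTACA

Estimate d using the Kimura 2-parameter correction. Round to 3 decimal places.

Of 38 sites, 2 differences are transitions and 3 are transversions, so P = 2/38 ≈ 0.052632 and Q = 3/38 ≈ 0.078947.
Under the Kimura two-parameter model, d = −½ ln(1 − 2P − Q) − ¼ ln(1 − 2Q).
1 − 2P − Q = 0.815789, giving −½ ln(0.815789) = 0.101800.
1 − 2Q = 0.842106, giving −¼ ln(0.842106) = 0.042962.
d = 0.101800 + 0.042962 = 0.144762.

0.145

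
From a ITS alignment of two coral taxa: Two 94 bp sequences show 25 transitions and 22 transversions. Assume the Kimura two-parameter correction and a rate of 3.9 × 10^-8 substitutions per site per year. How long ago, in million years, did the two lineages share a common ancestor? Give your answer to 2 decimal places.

11.33

P = 25/94 ≈ 0.265957 and Q = 22/94 ≈ 0.234043.
Under the Kimura two-parameter model, d = −½ ln(1 − 2P − Q) − ¼ ln(1 − 2Q).
1 − 2P − Q = 0.234043, giving −½ ln(0.234043) = 0.726125.
1 − 2Q = 0.531914, giving −¼ ln(0.531914) = 0.157818.
d = 0.726125 + 0.157818 = 0.883943.
Under a molecular clock d = 2μt, so t = d/(2μ) = 0.883943 / (2 × 3.9 × 10^-8) = 11.33 million years.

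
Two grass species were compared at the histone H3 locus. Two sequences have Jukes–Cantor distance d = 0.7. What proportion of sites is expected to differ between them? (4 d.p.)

p = (3/4)(1 − e^(−4d/3)) = 0.75 × (1 − e^(-0.933333)) = 0.75 × (1 − 0.393241) = 0.455069.

0.4551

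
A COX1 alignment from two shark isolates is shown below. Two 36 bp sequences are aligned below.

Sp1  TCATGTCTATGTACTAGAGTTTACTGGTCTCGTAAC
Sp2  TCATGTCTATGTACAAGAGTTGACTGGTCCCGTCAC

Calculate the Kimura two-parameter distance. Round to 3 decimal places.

0.120

Of 36 sites, 1 differences are transitions and 3 are transversions, so P = 1/36 ≈ 0.027778 and Q = 3/36 ≈ 0.083333.
Under the Kimura two-parameter model, d = −½ ln(1 − 2P − Q) − ¼ ln(1 − 2Q).
1 − 2P − Q = 0.861111, giving −½ ln(0.861111) = 0.074766.
1 − 2Q = 0.833334, giving −¼ ln(0.833334) = 0.045580.
d = 0.074766 + 0.045580 = 0.120346.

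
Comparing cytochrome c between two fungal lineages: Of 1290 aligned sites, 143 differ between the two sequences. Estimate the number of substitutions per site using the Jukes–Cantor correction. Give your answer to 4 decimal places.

0.1200

p = 143/1290 ≈ 0.110853.
d = −(3/4) ln(1 − 4p/3) = −0.75 ln(1 − 0.147804) = −0.75 ln(0.852196)
  = −0.75 × (-0.159939) = 0.119954 substitutions/site.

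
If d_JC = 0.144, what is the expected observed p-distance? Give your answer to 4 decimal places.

p = (3/4)(1 − e^(−4d/3)) = 0.75 × (1 − e^(-0.192)) = 0.75 × (1 − 0.825307) = 0.131020.

0.1310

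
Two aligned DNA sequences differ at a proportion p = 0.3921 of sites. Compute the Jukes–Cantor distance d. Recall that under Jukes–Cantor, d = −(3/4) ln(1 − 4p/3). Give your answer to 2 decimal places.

d = −(3/4) ln(1 − 4p/3) = −0.75 ln(1 − 0.5228) = −0.75 ln(0.4772)
  = −0.75 × (-0.739820) = 0.554865 substitutions/site.

0.55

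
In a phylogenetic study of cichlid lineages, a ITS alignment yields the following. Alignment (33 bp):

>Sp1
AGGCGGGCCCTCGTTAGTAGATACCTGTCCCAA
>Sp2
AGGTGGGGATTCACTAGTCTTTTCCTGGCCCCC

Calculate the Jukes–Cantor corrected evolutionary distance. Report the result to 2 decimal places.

0.56

The sequences differ at 13 of 33 sites, so p = 13/33 ≈ 0.393939.
d = −(3/4) ln(1 − 4p/3) = −0.75 ln(1 − 0.525252) = −0.75 ln(0.474748)
  = −0.75 × (-0.744971) = 0.558728 substitutions/site.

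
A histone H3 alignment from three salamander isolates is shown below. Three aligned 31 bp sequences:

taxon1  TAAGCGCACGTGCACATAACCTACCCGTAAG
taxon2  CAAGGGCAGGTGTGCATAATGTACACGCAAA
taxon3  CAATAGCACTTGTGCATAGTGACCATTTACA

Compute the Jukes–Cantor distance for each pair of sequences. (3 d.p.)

taxon1–taxon2: 10/31 sites differ → p ≈ 0.322581, d = −0.75 ln(1 − 0.430108) = 0.421731 ≈ 0.422.
taxon1–taxon3: 16/31 sites differ → p ≈ 0.516129, d = −0.75 ln(1 − 0.688172) = 0.873978 ≈ 0.874.
taxon2–taxon3: 11/31 sites differ → p ≈ 0.354839, d = −0.75 ln(1 − 0.473119) = 0.480585 ≈ 0.481.

d(taxon1,taxon2) = 0.422, d(taxon1,taxon3) = 0.874, d(taxon2,taxon3) = 0.481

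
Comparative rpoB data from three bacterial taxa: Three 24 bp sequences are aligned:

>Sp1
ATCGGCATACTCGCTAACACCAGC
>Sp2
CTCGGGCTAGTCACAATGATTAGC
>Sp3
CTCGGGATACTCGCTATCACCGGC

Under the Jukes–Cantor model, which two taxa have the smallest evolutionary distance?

Sp1 and Sp3

Sp1–Sp2: 10/24 differ, p = 0.417, d = 0.608.
Sp1–Sp3: 4/24 differ, p = 0.167, d = 0.188.
Sp2–Sp3: 8/24 differ, p = 0.333, d = 0.441.
The smallest distance is between Sp1 and Sp3.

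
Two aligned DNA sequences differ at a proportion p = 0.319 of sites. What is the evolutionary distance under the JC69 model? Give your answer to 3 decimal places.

0.415

d = −(3/4) ln(1 − 4p/3) = −0.75 ln(1 − 0.425333) = −0.75 ln(0.574667)
  = −0.75 × (-0.553965) = 0.415474 substitutions/site.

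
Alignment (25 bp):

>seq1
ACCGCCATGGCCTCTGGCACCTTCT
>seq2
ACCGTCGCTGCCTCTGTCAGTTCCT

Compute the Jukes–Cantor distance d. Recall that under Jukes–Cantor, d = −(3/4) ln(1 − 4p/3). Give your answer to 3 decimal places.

0.417

The sequences differ at 8 of 25 sites (5, 7, 8, 9, 17, 20, 21, 23), so p = 8/25 = 0.32.
d = −(3/4) ln(1 − 4p/3) = −0.75 ln(1 − 0.426667) = −0.75 ln(0.573333)
  = −0.75 × (-0.556289) = 0.417217 substitutions/site.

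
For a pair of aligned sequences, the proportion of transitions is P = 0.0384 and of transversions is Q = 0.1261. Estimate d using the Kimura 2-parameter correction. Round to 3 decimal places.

Under the Kimura two-parameter model, d = −½ ln(1 − 2P − Q) − ¼ ln(1 − 2Q).
1 − 2P − Q = 0.7971, giving −½ ln(0.7971) = 0.113388.
1 − 2Q = 0.7478, giving −¼ ln(0.7478) = 0.072655.
d = 0.113388 + 0.072655 = 0.186043.

0.186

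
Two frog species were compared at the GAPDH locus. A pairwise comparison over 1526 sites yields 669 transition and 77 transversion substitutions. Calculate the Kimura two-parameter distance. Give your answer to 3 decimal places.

1.337

P = 669/1526 ≈ 0.438401 and Q = 77/1526 ≈ 0.050459.
Under the Kimura two-parameter model, d = −½ ln(1 − 2P − Q) − ¼ ln(1 − 2Q).
1 − 2P − Q = 0.072739, giving −½ ln(0.072739) = 1.310439.
1 − 2Q = 0.899082, giving −¼ ln(0.899082) = 0.026595.
d = 1.310439 + 0.026595 = 1.337034.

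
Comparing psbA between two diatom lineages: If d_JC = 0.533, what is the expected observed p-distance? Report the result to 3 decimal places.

0.382

p = (3/4)(1 − e^(−4d/3)) = 0.75 × (1 − e^(-0.710667)) = 0.75 × (1 − 0.491316) = 0.381513.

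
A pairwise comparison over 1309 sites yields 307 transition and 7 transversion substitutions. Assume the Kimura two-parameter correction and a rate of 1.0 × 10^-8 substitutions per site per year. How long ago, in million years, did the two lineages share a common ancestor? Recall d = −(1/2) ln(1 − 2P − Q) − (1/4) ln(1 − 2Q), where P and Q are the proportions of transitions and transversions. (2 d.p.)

16.22

P = 307/1309 ≈ 0.23453 and Q = 7/1309 ≈ 0.005348.
Under the Kimura two-parameter model, d = −½ ln(1 − 2P − Q) − ¼ ln(1 − 2Q).
1 − 2P − Q = 0.525592, giving −½ ln(0.525592) = 0.321615.
1 − 2Q = 0.989304, giving −¼ ln(0.989304) = 0.002688.
d = 0.321615 + 0.002688 = 0.324303.
Under a molecular clock d = 2μt, so t = d/(2μ) = 0.324303 / (2 × 1.0 × 10^-8) = 16.22 million years.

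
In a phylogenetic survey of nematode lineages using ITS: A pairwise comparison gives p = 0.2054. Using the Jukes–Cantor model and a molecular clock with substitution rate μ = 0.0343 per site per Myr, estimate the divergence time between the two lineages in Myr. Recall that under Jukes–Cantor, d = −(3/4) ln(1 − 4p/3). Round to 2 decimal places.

d = −(3/4) ln(1 − 4p/3) = −0.75 ln(1 − 0.273867) = −0.75 ln(0.726133)
  = −0.75 × (-0.320022) = 0.240017 substitutions/site.
Under a molecular clock d = 2μt, so t = d/(2μ) = 0.240017 / (2 × 0.0343) = 3.50 Myr.

3.50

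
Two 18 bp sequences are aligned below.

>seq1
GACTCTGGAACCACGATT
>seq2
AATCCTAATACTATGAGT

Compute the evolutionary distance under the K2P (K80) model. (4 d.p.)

1.1614

Of 18 sites, 7 differences are transitions and 2 are transversions, so P = 7/18 ≈ 0.388889 and Q = 2/18 ≈ 0.111111.
Under the Kimura two-parameter model, d = −½ ln(1 − 2P − Q) − ¼ ln(1 − 2Q).
1 − 2P − Q = 0.111111, giving −½ ln(0.111111) = 1.098613.
1 − 2Q = 0.777778, giving −¼ ln(0.777778) = 0.062829.
d = 1.098613 + 0.062829 = 1.161442.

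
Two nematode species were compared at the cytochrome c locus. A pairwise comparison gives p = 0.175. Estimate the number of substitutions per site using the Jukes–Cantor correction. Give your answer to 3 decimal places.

0.199

d = −(3/4) ln(1 − 4p/3) = −0.75 ln(1 − 0.233333) = −0.75 ln(0.766667)
  = −0.75 × (-0.265703) = 0.199277 substitutions/site.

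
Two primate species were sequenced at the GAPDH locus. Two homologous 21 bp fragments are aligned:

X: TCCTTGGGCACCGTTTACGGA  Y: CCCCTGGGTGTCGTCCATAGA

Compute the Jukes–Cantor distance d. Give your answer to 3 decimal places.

The sequences differ at 9 of 21 sites (1, 4, 9, 10, 11, 15, 16, 18, 19), so p = 9/21 ≈ 0.428571.
d = −(3/4) ln(1 − 4p/3) = −0.75 ln(1 − 0.571428) = −0.75 ln(0.428572)
  = −0.75 × (-0.847297) = 0.635473 substitutions/site.

0.635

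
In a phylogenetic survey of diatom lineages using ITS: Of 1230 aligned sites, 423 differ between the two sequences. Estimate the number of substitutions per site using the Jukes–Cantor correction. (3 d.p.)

p = 423/1230 ≈ 0.343902.
d = −(3/4) ln(1 − 4p/3) = −0.75 ln(1 − 0.458536) = −0.75 ln(0.541464)
  = −0.75 × (-0.613479) = 0.460109 substitutions/site.

0.460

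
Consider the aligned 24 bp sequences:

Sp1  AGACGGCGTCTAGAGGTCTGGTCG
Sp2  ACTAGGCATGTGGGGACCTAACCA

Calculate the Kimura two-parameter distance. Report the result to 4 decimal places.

1.3438

Of 24 sites, 9 differences are transitions and 4 are transversions, so P = 9/24 = 0.375 and Q = 4/24 ≈ 0.166667.
Under the Kimura two-parameter model, d = −½ ln(1 − 2P − Q) − ¼ ln(1 − 2Q).
1 − 2P − Q = 0.083333, giving −½ ln(0.083333) = 1.242455.
1 − 2Q = 0.666666, giving −¼ ln(0.666666) = 0.101367.
d = 1.242455 + 0.101367 = 1.343822.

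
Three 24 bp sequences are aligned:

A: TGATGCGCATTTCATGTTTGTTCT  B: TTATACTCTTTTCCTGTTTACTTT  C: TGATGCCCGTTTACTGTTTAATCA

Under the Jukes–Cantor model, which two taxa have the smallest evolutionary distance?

A–B: 8/24 differ, p = 0.333, d = 0.441.
A–C: 7/24 differ, p = 0.292, d = 0.369.
B–C: 8/24 differ, p = 0.333, d = 0.441.
The smallest distance is between A and C.

A and C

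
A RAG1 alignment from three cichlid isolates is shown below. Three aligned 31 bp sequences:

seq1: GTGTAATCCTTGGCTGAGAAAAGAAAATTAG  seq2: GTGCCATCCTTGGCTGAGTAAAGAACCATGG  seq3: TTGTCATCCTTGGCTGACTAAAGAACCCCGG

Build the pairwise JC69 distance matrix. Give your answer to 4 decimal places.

seq1–seq2: 7/31 sites differ → p ≈ 0.225806, d = −0.75 ln(1 − 0.301075) = 0.268659 ≈ 0.2687.
seq1–seq3: 9/31 sites differ → p ≈ 0.290323, d = −0.75 ln(1 − 0.387097) = 0.367161 ≈ 0.3672.
seq2–seq3: 5/31 sites differ → p ≈ 0.16129, d = −0.75 ln(1 − 0.215053) = 0.181604 ≈ 0.1816.

d(seq1,seq2) = 0.2687, d(seq1,seq3) = 0.3672, d(seq2,seq3) = 0.1816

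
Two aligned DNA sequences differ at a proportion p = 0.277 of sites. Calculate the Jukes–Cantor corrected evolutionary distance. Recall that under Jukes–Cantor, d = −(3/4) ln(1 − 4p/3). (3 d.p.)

0.346

d = −(3/4) ln(1 − 4p/3) = −0.75 ln(1 − 0.369333) = −0.75 ln(0.630667)
  = −0.75 × (-0.460977) = 0.345733 substitutions/site.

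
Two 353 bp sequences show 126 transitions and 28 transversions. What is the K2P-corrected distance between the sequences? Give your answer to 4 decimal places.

P = 126/353 ≈ 0.356941 and Q = 28/353 ≈ 0.07932.
Under the Kimura two-parameter model, d = −½ ln(1 − 2P − Q) − ¼ ln(1 − 2Q).
1 − 2P − Q = 0.206798, giving −½ ln(0.206798) = 0.788006.
1 − 2Q = 0.84136, giving −¼ ln(0.84136) = 0.043184.
d = 0.788006 + 0.043184 = 0.831190.

0.8312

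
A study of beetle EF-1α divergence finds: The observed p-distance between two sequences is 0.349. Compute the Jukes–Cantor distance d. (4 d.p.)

0.4696

d = −(3/4) ln(1 − 4p/3) = −0.75 ln(1 − 0.465333) = −0.75 ln(0.534667)
  = −0.75 × (-0.626111) = 0.469583 substitutions/site.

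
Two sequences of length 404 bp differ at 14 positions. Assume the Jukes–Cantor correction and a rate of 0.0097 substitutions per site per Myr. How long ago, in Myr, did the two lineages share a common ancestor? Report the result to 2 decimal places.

1.83

p = 14/404 ≈ 0.034653.
d = −(3/4) ln(1 − 4p/3) = −0.75 ln(1 − 0.046204) = −0.75 ln(0.953796)
  = −0.75 × (-0.047305) = 0.035479 substitutions/site.
Under a molecular clock d = 2μt, so t = d/(2μ) = 0.035479 / (2 × 0.0097) = 1.83 Myr.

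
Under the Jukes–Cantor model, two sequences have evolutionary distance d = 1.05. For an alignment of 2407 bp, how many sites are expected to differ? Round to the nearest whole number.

Invert JC69: p = (3/4)(1 − e^(−4d/3)) = 0.75 × (1 − e^(-1.4)) = 0.75 × (1 − 0.246597) = 0.565052.
Expected differing sites = pL ≈ 0.565052 × 2407 = 1360.080164 ≈ 1360.

1360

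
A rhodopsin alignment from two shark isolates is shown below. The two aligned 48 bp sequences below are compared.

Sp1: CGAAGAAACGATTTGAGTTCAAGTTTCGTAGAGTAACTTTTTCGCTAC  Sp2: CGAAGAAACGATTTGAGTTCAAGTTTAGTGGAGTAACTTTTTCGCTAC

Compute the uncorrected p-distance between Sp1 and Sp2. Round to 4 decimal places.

The sequences differ at 2 of 48 positions (sites 27, 30).
p = 2/48 = 0.041666… ≈ 0.0417 (to 4 d.p.).

0.0417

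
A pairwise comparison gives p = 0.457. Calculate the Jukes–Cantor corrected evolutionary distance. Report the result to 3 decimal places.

0.705

d = −(3/4) ln(1 − 4p/3) = −0.75 ln(1 − 0.609333) = −0.75 ln(0.390667)
  = −0.75 × (-0.939900) = 0.704925 substitutions/site.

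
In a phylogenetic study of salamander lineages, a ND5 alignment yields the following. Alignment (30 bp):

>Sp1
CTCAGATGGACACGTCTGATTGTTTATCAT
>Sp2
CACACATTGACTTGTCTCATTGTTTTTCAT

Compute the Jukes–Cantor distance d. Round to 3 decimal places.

0.280

The sequences differ at 7 of 30 sites (2, 5, 8, 12, 13, 18, 26), so p = 7/30 ≈ 0.233333.
d = −(3/4) ln(1 − 4p/3) = −0.75 ln(1 − 0.311111) = −0.75 ln(0.688889)
  = −0.75 × (-0.372675) = 0.279506 substitutions/site.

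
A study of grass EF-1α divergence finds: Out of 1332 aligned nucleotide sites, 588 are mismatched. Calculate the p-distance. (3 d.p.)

0.441

p = 588/1332 = 0.441441… ≈ 0.441 (to 3 d.p.).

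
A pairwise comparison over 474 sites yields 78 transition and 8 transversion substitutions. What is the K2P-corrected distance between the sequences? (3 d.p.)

P = 78/474 ≈ 0.164557 and Q = 8/474 ≈ 0.016878.
Under the Kimura two-parameter model, d = −½ ln(1 − 2P − Q) − ¼ ln(1 − 2Q).
1 − 2P − Q = 0.654008, giving −½ ln(0.654008) = 0.212318.
1 − 2Q = 0.966244, giving −¼ ln(0.966244) = 0.008585.
d = 0.212318 + 0.008585 = 0.220903.

0.221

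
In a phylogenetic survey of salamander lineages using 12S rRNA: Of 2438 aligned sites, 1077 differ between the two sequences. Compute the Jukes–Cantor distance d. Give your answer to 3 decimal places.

p = 1077/2438 ≈ 0.441756.
d = −(3/4) ln(1 − 4p/3) = −0.75 ln(1 − 0.589008) = −0.75 ln(0.410992)
  = −0.75 × (-0.889182) = 0.666887 substitutions/site.

0.667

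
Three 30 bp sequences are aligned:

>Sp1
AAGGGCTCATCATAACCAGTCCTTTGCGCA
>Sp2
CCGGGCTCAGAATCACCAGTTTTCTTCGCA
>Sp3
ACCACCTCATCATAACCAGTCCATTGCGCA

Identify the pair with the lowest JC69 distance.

Sp1 and Sp3

Sp1–Sp2: 9/30 differ, p = 0.300, d = 0.383.
Sp1–Sp3: 5/30 differ, p = 0.167, d = 0.188.
Sp2–Sp3: 12/30 differ, p = 0.400, d = 0.572.
The smallest distance is between Sp1 and Sp3.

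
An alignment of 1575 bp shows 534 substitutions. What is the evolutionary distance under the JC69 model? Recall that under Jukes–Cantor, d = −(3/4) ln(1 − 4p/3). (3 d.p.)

p = 534/1575 ≈ 0.339048.
d = −(3/4) ln(1 − 4p/3) = −0.75 ln(1 − 0.452064) = −0.75 ln(0.547936)
  = −0.75 × (-0.601597) = 0.451198 substitutions/site.

0.451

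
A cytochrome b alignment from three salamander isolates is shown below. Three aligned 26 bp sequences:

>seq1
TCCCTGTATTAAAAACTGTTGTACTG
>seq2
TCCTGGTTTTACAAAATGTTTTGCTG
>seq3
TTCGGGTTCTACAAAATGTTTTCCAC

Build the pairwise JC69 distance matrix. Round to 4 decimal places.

seq1–seq2: 7/26 sites differ → p ≈ 0.269231, d = −0.75 ln(1 − 0.358975) = 0.333515 ≈ 0.3335.
seq1–seq3: 11/26 sites differ → p ≈ 0.423077, d = −0.75 ln(1 − 0.564103) = 0.622762 ≈ 0.6228.
seq2–seq3: 6/26 sites differ → p ≈ 0.230769, d = −0.75 ln(1 − 0.307692) = 0.275793 ≈ 0.2758.

d(seq1,seq2) = 0.3335, d(seq1,seq3) = 0.6228, d(seq2,seq3) = 0.2758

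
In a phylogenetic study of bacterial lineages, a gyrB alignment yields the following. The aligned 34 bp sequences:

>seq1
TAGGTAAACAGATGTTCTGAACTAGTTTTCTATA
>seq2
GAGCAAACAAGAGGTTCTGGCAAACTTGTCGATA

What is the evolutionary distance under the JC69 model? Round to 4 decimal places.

The sequences differ at 13 of 34 sites, so p = 13/34 ≈ 0.382353.
d = −(3/4) ln(1 − 4p/3) = −0.75 ln(1 − 0.509804) = −0.75 ln(0.490196)
  = −0.75 × (-0.712950) = 0.534713 substitutions/site.

0.5347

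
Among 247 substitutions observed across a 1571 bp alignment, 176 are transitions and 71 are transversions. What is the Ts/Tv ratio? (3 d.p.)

2.479

R = 176/71 = 2.478873… ≈ 2.479 (to 3 d.p.).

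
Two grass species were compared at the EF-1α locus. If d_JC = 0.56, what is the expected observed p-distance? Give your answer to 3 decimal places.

p = (3/4)(1 − e^(−4d/3)) = 0.75 × (1 − e^(-0.746667)) = 0.75 × (1 − 0.473944) = 0.394542.

0.395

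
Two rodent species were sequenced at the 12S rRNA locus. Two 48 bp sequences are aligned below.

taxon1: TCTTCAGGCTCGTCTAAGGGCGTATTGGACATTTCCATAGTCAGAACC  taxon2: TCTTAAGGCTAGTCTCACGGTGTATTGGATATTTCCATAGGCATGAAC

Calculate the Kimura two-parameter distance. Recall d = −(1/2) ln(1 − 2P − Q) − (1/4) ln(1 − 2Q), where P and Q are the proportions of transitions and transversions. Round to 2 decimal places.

Of 48 sites, 3 differences are transitions and 7 are transversions, so P = 3/48 = 0.0625 and Q = 7/48 ≈ 0.145833.
Under the Kimura two-parameter model, d = −½ ln(1 − 2P − Q) − ¼ ln(1 − 2Q).
1 − 2P − Q = 0.729167, giving −½ ln(0.729167) = 0.157926.
1 − 2Q = 0.708334, giving −¼ ln(0.708334) = 0.086210.
d = 0.157926 + 0.086210 = 0.244136.

0.24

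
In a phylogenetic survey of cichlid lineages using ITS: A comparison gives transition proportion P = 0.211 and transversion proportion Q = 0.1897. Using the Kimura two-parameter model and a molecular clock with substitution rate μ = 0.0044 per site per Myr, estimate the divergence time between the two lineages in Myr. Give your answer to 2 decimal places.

67.30

Under the Kimura two-parameter model, d = −½ ln(1 − 2P − Q) − ¼ ln(1 − 2Q).
1 − 2P − Q = 0.3883, giving −½ ln(0.3883) = 0.472989.
1 − 2Q = 0.6206, giving −¼ ln(0.6206) = 0.119267.
d = 0.472989 + 0.119267 = 0.592256.
Under a molecular clock d = 2μt, so t = d/(2μ) = 0.592256 / (2 × 0.0044) = 67.30 Myr.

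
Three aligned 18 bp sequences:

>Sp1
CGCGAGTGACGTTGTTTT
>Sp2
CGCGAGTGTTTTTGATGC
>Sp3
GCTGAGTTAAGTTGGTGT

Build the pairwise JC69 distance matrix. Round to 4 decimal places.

d(Sp1,Sp2) = 0.4408, d(Sp1,Sp3) = 0.5482, d(Sp2,Sp3) = 0.8240

Sp1–Sp2: 6/18 sites differ → p ≈ 0.333333, d = −0.75 ln(1 − 0.444444) = 0.440839 ≈ 0.4408.
Sp1–Sp3: 7/18 sites differ → p ≈ 0.388889, d = −0.75 ln(1 − 0.518519) = 0.548166 ≈ 0.5482.
Sp2–Sp3: 9/18 sites differ → p = 0.5, d = −0.75 ln(1 − 0.666667) = 0.823960 ≈ 0.8240.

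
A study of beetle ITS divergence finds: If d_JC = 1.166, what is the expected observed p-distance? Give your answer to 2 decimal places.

0.59

p = (3/4)(1 − e^(−4d/3)) = 0.75 × (1 − e^(-1.554667)) = 0.75 × (1 − 0.211260) = 0.591555.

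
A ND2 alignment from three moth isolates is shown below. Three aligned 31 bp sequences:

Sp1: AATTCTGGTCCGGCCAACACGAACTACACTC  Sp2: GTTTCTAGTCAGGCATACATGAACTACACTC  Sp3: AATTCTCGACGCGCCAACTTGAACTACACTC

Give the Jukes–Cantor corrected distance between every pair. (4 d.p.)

d(Sp1,Sp2) = 0.2687, d(Sp1,Sp3) = 0.2239, d(Sp2,Sp3) = 0.3672

Sp1–Sp2: 7/31 sites differ → p ≈ 0.225806, d = −0.75 ln(1 − 0.301075) = 0.268659 ≈ 0.2687.
Sp1–Sp3: 6/31 sites differ → p ≈ 0.193548, d = −0.75 ln(1 − 0.258064) = 0.223869 ≈ 0.2239.
Sp2–Sp3: 9/31 sites differ → p ≈ 0.290323, d = −0.75 ln(1 − 0.387097) = 0.367161 ≈ 0.3672.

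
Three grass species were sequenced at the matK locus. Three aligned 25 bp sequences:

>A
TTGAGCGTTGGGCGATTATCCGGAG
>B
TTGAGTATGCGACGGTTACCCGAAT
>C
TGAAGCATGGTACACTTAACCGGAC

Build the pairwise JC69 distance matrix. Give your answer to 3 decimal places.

A–B: 9/25 sites differ → p = 0.36, d = −0.75 ln(1 − 0.48) = 0.490445 ≈ 0.490.
A–C: 10/25 sites differ → p = 0.4, d = −0.75 ln(1 − 0.533333) = 0.571605 ≈ 0.572.
B–C: 10/25 sites differ → p = 0.4, d = −0.75 ln(1 − 0.533333) = 0.571605 ≈ 0.572.

d(A,B) = 0.490, d(A,C) = 0.572, d(B,C) = 0.572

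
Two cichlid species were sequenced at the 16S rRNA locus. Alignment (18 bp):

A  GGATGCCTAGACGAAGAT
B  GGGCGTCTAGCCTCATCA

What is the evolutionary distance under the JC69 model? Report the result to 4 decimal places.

The sequences differ at 9 of 18 sites (3, 4, 6, 11, 13, 14, 16, 17, 18), so p = 9/18 = 0.5.
d = −(3/4) ln(1 − 4p/3) = −0.75 ln(1 − 0.666667) = −0.75 ln(0.333333)
  = −0.75 × (-1.098613) = 0.823960 substitutions/site.

0.8240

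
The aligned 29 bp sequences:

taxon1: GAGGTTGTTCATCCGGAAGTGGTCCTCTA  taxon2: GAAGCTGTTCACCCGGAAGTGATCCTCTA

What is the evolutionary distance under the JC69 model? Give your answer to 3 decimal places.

The sequences differ at 4 of 29 sites (3, 5, 12, 22), so p = 4/29 ≈ 0.137931.
d = −(3/4) ln(1 − 4p/3) = −0.75 ln(1 − 0.183908) = −0.75 ln(0.816092)
  = −0.75 × (-0.203228) = 0.152421 substitutions/site.

0.152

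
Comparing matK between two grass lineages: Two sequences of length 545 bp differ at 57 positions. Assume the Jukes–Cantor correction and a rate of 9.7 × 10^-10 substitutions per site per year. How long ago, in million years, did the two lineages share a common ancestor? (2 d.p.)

58.06

p = 57/545 ≈ 0.104587.
d = −(3/4) ln(1 − 4p/3) = −0.75 ln(1 − 0.139449) = −0.75 ln(0.860551)
  = −0.75 × (-0.150182) = 0.112637 substitutions/site.
Under a molecular clock d = 2μt, so t = d/(2μ) = 0.112637 / (2 × 9.7 × 10^-10) = 58.06 million years.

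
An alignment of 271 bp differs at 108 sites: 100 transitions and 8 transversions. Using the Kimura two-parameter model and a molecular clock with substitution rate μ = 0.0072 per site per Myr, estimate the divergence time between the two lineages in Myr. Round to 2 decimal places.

51.72

P = 100/271 ≈ 0.369004 and Q = 8/271 ≈ 0.02952.
Under the Kimura two-parameter model, d = −½ ln(1 − 2P − Q) − ¼ ln(1 − 2Q).
1 − 2P − Q = 0.232472, giving −½ ln(0.232472) = 0.729493.
1 − 2Q = 0.94096, giving −¼ ln(0.94096) = 0.015214.
d = 0.729493 + 0.015214 = 0.744707.
Under a molecular clock d = 2μt, so t = d/(2μ) = 0.744707 / (2 × 0.0072) = 51.72 Myr.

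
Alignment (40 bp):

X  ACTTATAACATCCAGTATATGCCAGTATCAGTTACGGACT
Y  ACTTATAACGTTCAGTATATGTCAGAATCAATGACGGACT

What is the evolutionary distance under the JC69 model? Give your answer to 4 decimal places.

0.1674

The sequences differ at 6 of 40 sites (10, 12, 22, 26, 31, 33), so p = 6/40 = 0.15.
d = −(3/4) ln(1 − 4p/3) = −0.75 ln(1 − 0.2) = −0.75 ln(0.8)
  = −0.75 × (-0.223144) = 0.167358 substitutions/site.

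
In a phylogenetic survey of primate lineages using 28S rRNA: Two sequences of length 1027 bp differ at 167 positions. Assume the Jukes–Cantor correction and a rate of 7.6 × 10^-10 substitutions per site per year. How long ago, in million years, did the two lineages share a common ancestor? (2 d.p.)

p = 167/1027 ≈ 0.16261.
d = −(3/4) ln(1 − 4p/3) = −0.75 ln(1 − 0.216813) = −0.75 ln(0.783187)
  = −0.75 × (-0.244384) = 0.183288 substitutions/site.
Under a molecular clock d = 2μt, so t = d/(2μ) = 0.183288 / (2 × 7.6 × 10^-10) = 120.58 million years.

120.58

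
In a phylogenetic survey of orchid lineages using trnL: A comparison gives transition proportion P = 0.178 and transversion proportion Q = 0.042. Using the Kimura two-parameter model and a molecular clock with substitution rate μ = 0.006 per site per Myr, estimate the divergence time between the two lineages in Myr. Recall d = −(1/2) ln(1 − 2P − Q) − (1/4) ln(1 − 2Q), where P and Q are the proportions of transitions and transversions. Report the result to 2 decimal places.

22.97

Under the Kimura two-parameter model, d = −½ ln(1 − 2P − Q) − ¼ ln(1 − 2Q).
1 − 2P − Q = 0.602, giving −½ ln(0.602) = 0.253749.
1 − 2Q = 0.916, giving −¼ ln(0.916) = 0.021935.
d = 0.253749 + 0.021935 = 0.275684.
Under a molecular clock d = 2μt, so t = d/(2μ) = 0.275684 / (2 × 0.006) = 22.97 Myr.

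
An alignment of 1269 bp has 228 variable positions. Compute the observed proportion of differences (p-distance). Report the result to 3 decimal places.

0.180

p = 228/1269 = 0.179669… ≈ 0.180 (to 3 d.p.).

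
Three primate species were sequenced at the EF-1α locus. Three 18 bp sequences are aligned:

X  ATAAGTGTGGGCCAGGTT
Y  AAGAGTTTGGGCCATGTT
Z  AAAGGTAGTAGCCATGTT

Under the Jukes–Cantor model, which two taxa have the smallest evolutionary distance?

X–Y: 4/18 differ, p = 0.222, d = 0.264.
X–Z: 7/18 differ, p = 0.389, d = 0.548.
Y–Z: 6/18 differ, p = 0.333, d = 0.441.
The smallest distance is between X and Y.

X and Y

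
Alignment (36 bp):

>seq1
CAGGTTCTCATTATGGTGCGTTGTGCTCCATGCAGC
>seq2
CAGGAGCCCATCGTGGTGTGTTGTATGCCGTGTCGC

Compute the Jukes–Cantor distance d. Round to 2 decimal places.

The sequences differ at 12 of 36 sites, so p = 12/36 ≈ 0.333333.
d = −(3/4) ln(1 − 4p/3) = −0.75 ln(1 − 0.444444) = −0.75 ln(0.555556)
  = −0.75 × (-0.587786) = 0.440840 substitutions/site.

0.44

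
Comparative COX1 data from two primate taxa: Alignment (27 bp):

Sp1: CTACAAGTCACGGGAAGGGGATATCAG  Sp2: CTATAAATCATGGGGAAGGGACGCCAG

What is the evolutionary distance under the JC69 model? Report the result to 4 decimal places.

0.3770

The sequences differ at 8 of 27 sites (4, 7, 11, 15, 17, 22, 23, 24), so p = 8/27 ≈ 0.296296.
d = −(3/4) ln(1 − 4p/3) = −0.75 ln(1 − 0.395061) = −0.75 ln(0.604939)
  = −0.75 × (-0.502628) = 0.376971 substitutions/site.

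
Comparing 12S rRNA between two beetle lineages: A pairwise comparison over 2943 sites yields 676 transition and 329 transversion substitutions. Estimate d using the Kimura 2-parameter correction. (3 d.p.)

0.487

P = 676/2943 ≈ 0.229698 and Q = 329/2943 ≈ 0.111791.
Under the Kimura two-parameter model, d = −½ ln(1 − 2P − Q) − ¼ ln(1 − 2Q).
1 − 2P − Q = 0.428813, giving −½ ln(0.428813) = 0.423367.
1 − 2Q = 0.776418, giving −¼ ln(0.776418) = 0.063266.
d = 0.423367 + 0.063266 = 0.486633.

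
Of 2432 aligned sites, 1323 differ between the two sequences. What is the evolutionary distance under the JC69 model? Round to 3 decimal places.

p = 1323/2432 ≈ 0.543997.
d = −(3/4) ln(1 − 4p/3) = −0.75 ln(1 − 0.725329) = −0.75 ln(0.274671)
  = −0.75 × (-1.292181) = 0.969136 substitutions/site.

0.969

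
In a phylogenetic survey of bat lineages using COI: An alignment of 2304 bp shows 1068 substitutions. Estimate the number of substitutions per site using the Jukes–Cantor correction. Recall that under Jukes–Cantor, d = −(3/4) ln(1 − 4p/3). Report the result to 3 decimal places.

p = 1068/2304 ≈ 0.463542.
d = −(3/4) ln(1 − 4p/3) = −0.75 ln(1 − 0.618056) = −0.75 ln(0.381944)
  = −0.75 × (-0.962481) = 0.721861 substitutions/site.

0.722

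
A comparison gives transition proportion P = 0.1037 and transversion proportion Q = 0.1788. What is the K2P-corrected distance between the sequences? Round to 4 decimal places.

0.3547

Under the Kimura two-parameter model, d = −½ ln(1 − 2P − Q) − ¼ ln(1 − 2Q).
1 − 2P − Q = 0.6138, giving −½ ln(0.6138) = 0.244043.
1 − 2Q = 0.6424, giving −¼ ln(0.6424) = 0.110636.
d = 0.244043 + 0.110636 = 0.354679.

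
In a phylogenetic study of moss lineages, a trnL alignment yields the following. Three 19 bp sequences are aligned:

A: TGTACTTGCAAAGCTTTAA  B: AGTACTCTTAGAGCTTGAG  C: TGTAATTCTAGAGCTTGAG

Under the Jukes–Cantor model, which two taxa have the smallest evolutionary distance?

A–B: 7/19 differ, p = 0.368, d = 0.507.
A–C: 6/19 differ, p = 0.316, d = 0.410.
B–C: 4/19 differ, p = 0.211, d = 0.247.
The smallest distance is between B and C.

B and C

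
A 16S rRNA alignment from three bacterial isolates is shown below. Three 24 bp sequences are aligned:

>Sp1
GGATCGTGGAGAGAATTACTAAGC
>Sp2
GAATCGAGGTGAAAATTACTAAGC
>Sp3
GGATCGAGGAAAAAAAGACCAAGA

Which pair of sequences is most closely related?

Sp1–Sp2: 4/24 differ, p = 0.167, d = 0.188.
Sp1–Sp3: 7/24 differ, p = 0.292, d = 0.369.
Sp2–Sp3: 7/24 differ, p = 0.292, d = 0.369.
The smallest distance is between Sp1 and Sp2.

Sp1 and Sp2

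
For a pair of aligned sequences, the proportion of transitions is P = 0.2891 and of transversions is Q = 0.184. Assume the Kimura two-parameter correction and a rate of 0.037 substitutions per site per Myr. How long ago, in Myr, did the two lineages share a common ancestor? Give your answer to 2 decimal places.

11.26

Under the Kimura two-parameter model, d = −½ ln(1 − 2P − Q) − ¼ ln(1 − 2Q).
1 − 2P − Q = 0.2378, giving −½ ln(0.2378) = 0.718163.
1 − 2Q = 0.632, giving −¼ ln(0.632) = 0.114716.
d = 0.718163 + 0.114716 = 0.832879.
Under a molecular clock d = 2μt, so t = d/(2μ) = 0.832879 / (2 × 0.037) = 11.26 Myr.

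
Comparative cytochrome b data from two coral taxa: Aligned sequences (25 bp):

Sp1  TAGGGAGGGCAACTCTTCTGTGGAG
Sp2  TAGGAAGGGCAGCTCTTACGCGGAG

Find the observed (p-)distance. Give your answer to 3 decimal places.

0.200

The sequences differ at 5 of 25 positions (sites 5, 12, 18, 19, 21).
p = 5/25 = 0.200.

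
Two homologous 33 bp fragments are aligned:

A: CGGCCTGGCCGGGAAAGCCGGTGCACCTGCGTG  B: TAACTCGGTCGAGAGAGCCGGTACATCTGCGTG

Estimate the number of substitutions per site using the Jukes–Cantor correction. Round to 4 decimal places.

The sequences differ at 10 of 33 sites (1, 2, 3, 5, 6, 9, 12, 15, 23, 26), so p = 10/33 ≈ 0.30303.
d = −(3/4) ln(1 − 4p/3) = −0.75 ln(1 − 0.40404) = −0.75 ln(0.59596)
  = −0.75 × (-0.517582) = 0.388187 substitutions/site.

0.3882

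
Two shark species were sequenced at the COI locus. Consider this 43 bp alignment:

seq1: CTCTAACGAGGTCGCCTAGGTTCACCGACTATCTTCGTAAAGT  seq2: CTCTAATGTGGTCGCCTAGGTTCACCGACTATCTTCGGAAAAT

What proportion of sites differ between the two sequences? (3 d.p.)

The sequences differ at 4 of 43 positions (sites 7, 9, 38, 42).
p = 4/43 = 0.093023… ≈ 0.093 (to 3 d.p.).

0.093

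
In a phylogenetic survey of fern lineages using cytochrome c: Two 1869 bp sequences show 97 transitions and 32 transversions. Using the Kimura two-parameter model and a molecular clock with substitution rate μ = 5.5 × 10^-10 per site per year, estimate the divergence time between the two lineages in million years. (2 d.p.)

66.50

P = 97/1869 ≈ 0.051899 and Q = 32/1869 ≈ 0.017121.
Under the Kimura two-parameter model, d = −½ ln(1 − 2P − Q) − ¼ ln(1 − 2Q).
1 − 2P − Q = 0.879081, giving −½ ln(0.879081) = 0.064439.
1 − 2Q = 0.965758, giving −¼ ln(0.965758) = 0.008710.
d = 0.064439 + 0.008710 = 0.073149.
Under a molecular clock d = 2μt, so t = d/(2μ) = 0.073149 / (2 × 5.5 × 10^-10) = 66.50 million years.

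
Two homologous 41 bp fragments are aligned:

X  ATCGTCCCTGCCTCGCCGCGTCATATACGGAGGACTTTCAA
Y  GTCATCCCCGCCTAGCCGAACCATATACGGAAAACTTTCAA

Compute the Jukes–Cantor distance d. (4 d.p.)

0.2597

The sequences differ at 9 of 41 sites (1, 4, 9, 14, 19, 20, 21, 32, 33), so p = 9/41 ≈ 0.219512.
d = −(3/4) ln(1 − 4p/3) = −0.75 ln(1 − 0.292683) = −0.75 ln(0.707317)
  = −0.75 × (-0.346276) = 0.259707 substitutions/site.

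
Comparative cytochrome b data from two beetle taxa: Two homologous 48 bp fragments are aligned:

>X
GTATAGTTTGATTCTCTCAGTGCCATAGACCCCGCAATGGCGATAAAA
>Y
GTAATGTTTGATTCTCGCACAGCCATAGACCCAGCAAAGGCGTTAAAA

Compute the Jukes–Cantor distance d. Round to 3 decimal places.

0.188

The sequences differ at 8 of 48 sites (4, 5, 17, 20, 21, 33, 38, 43), so p = 8/48 ≈ 0.166667.
d = −(3/4) ln(1 − 4p/3) = −0.75 ln(1 − 0.222223) = −0.75 ln(0.777777)
  = −0.75 × (-0.251315) = 0.188486 substitutions/site.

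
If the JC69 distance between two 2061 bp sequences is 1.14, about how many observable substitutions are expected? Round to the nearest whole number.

Invert JC69: p = (3/4)(1 − e^(−4d/3)) = 0.75 × (1 − e^(-1.52)) = 0.75 × (1 − 0.218712) = 0.585966.
Expected differing sites = pL ≈ 0.585966 × 2061 = 1207.675926 ≈ 1208.

1208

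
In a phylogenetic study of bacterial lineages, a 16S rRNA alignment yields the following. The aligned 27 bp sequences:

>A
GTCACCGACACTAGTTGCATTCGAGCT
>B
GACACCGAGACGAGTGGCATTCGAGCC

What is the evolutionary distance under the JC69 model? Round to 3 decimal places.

0.213

The sequences differ at 5 of 27 sites (2, 9, 12, 16, 27), so p = 5/27 ≈ 0.185185.
d = −(3/4) ln(1 − 4p/3) = −0.75 ln(1 − 0.246913) = −0.75 ln(0.753087)
  = −0.75 × (-0.283575) = 0.212681 substitutions/site.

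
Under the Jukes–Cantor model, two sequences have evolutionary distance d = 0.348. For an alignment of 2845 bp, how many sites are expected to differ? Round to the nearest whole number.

792

Invert JC69: p = (3/4)(1 − e^(−4d/3)) = 0.75 × (1 − e^(-0.464)) = 0.75 × (1 − 0.628764) = 0.278427.
Expected differing sites = pL ≈ 0.278427 × 2845 = 792.124815 ≈ 792.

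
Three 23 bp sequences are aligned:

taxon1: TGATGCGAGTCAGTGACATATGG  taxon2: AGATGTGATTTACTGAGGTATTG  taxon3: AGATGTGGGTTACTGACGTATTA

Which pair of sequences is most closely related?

taxon1–taxon2: 8/23 differ, p = 0.348, d = 0.467.
taxon1–taxon3: 8/23 differ, p = 0.348, d = 0.467.
taxon2–taxon3: 4/23 differ, p = 0.174, d = 0.198.
The smallest distance is between taxon2 and taxon3.

taxon2 and taxon3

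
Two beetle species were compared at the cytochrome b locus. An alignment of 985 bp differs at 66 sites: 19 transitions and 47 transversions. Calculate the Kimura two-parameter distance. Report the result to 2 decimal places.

0.07

P = 19/985 ≈ 0.019289 and Q = 47/985 ≈ 0.047716.
Under the Kimura two-parameter model, d = −½ ln(1 − 2P − Q) − ¼ ln(1 − 2Q).
1 − 2P − Q = 0.913706, giving −½ ln(0.913706) = 0.045123.
1 − 2Q = 0.904568, giving −¼ ln(0.904568) = 0.025074.
d = 0.045123 + 0.025074 = 0.070197.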